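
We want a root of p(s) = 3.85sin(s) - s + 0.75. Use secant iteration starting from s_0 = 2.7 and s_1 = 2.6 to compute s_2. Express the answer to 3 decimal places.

2.631

p(2.7) = -0.30459, p(2.6) = 0.13468
s_2 = 2.60000 − 0.13468·(2.60000 − 2.70000) / (0.13468 − (-0.30459)) = 2.60000 − (-0.01347)/(0.43927) = 2.63066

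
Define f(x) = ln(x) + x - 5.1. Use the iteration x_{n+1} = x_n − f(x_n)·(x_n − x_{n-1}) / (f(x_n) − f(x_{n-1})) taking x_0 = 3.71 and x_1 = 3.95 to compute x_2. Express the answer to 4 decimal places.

3.7726

f(3.71) = -0.078968, f(3.95) = 0.223716
x_2 = 3.950000 − 0.223716·(3.950000 − 3.710000) / (0.223716 − (-0.078968)) = 3.950000 − (0.053692)/(0.302684) = 3.772614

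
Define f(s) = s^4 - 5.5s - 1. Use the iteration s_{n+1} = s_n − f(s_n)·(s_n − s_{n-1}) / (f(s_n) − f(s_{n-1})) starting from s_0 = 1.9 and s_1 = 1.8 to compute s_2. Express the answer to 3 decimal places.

f(1.9) = 1.58210, f(1.8) = -0.40240
s_2 = 1.80000 − (-0.40240)·(1.80000 − 1.90000) / (-0.40240 − 1.58210) = 1.80000 − (0.04024)/(-1.98450) = 1.82028

1.820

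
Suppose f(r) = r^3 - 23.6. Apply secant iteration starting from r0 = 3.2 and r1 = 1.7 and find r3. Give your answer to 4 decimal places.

2.9614

f(3.2) = 9.168000, f(1.7) = -18.687000
r2 = 1.700000 − (-18.687000)·(1.700000 − 3.200000) / (-18.687000 − 9.168000) = 1.700000 − (28.030500)/(-27.855000) = 2.706300
f(2.706300) = -3.778887
r3 = 2.706300 − (-3.778887)·(2.706300 − 1.700000) / (-3.778887 − (-18.687000)) = 2.706300 − (-3.802695)/(14.908113) = 2.961376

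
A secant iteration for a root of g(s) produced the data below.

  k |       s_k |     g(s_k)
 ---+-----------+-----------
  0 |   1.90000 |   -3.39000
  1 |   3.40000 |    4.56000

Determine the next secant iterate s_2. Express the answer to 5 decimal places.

2.53962

s_2 = 3.40000 − 4.56000·(3.40000 − 1.90000) / (4.56000 − (-3.39000))
   = 3.40000 − (6.8400000)/(7.9500000) = 2.5396226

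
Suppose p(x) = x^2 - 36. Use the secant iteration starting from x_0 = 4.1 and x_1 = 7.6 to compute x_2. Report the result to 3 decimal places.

5.740

p(4.1) = -19.19000, p(7.6) = 21.76000
x_2 = 7.60000 − 21.76000·(7.60000 − 4.10000) / (21.76000 − (-19.19000)) = 7.60000 − (76.16000)/(40.95000) = 5.74017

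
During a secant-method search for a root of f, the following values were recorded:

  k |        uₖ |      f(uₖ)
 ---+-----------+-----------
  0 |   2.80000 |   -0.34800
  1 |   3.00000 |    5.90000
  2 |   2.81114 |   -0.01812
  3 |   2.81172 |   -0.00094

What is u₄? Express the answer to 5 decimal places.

u₄ = 2.81172 − (-0.00094)·(2.81172 − 2.81114) / (-0.00094 − (-0.01812))
   = 2.81172 − (-0.0000005)/(0.0171800) = 2.8117517

2.81175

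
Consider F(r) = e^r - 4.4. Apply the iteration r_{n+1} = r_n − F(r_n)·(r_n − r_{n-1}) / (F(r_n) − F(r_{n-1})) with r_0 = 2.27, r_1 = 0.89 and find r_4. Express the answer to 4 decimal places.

F(2.27) = 5.279401, F(0.89) = -1.964870
r_2 = 0.890000 − (-1.964870)·(0.890000 − 2.270000) / (-1.964870 − 5.279401) = 0.890000 − (2.711521)/(-7.244271) = 1.264299
F(1.264299) = -0.859391
r_3 = 1.264299 − (-0.859391)·(1.264299 − 0.890000) / (-0.859391 − (-1.964870)) = 1.264299 − (-0.321669)/(1.105479) = 1.555276
F(1.555276) = 0.336392
r_4 = 1.555276 − 0.336392·(1.555276 − 1.264299) / (0.336392 − (-0.859391)) = 1.555276 − (0.097882)/(1.195783) = 1.473419

1.4734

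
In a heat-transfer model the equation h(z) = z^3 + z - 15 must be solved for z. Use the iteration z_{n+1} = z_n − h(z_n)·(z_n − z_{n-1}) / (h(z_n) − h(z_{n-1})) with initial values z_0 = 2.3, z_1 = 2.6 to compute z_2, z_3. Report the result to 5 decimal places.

h(2.3) = -0.5330000, h(2.6) = 5.1760000
z_2 = 2.6000000 − 5.1760000·(2.6000000 − 2.3000000) / (5.1760000 − (-0.5330000)) = 2.6000000 − (1.5528000)/(5.7090000) = 2.3280084
h(2.3280084) = -0.0550633
z_3 = 2.3280084 − (-0.0550633)·(2.3280084 − 2.6000000) / (-0.0550633 − 5.1760000) = 2.3280084 − (0.0149768)/(-5.2310633) = 2.3308715

2.32801, 2.33087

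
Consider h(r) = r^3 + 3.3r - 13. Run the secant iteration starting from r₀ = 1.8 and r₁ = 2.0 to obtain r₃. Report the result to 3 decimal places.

h(1.8) = -1.22800, h(2.0) = 1.60000
r₂ = 2.00000 − 1.60000·(2.00000 − 1.80000) / (1.60000 − (-1.22800)) = 2.00000 − (0.32000)/(2.82800) = 1.88685
h(1.88685) = -0.05588
r₃ = 1.88685 − (-0.05588)·(1.88685 − 2.00000) / (-0.05588 − 1.60000) = 1.88685 − (0.00632)/(-1.65588) = 1.89066

1.891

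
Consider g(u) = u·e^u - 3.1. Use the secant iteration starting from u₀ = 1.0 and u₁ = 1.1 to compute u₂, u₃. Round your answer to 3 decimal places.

1.065, 1.067

g(1.0) = -0.38172, g(1.1) = 0.20458
u₂ = 1.10000 − 0.20458·(1.10000 − 1.00000) / (0.20458 − (-0.38172)) = 1.10000 − (0.02046)/(0.58630) = 1.06511
g(1.06511) = -0.00997
u₃ = 1.06511 − (-0.00997)·(1.06511 − 1.10000) / (-0.00997 − 0.20458) = 1.06511 − (0.00035)/(-0.21455) = 1.06673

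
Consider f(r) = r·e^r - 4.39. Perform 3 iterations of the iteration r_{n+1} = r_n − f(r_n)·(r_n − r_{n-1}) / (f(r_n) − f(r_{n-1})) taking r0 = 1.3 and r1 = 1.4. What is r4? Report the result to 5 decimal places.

1.25344

f(1.3) = 0.3800857, f(1.4) = 1.2872800
r2 = 1.4000000 − 1.2872800·(1.4000000 − 1.3000000) / (1.2872800 − 0.3800857) = 1.4000000 − (0.1287280)/(0.9071943) = 1.2581032
f(1.2581032) = 0.0369388
r3 = 1.2581032 − 0.0369388·(1.2581032 − 1.4000000) / (0.0369388 − 1.2872800) = 1.2581032 − (-0.0052415)/(-1.2503411) = 1.2539111
f(1.2539111) = 0.0037306
r4 = 1.2539111 − 0.0037306·(1.2539111 − 1.2581032) / (0.0037306 − 0.0369388) = 1.2539111 − (-0.0000156)/(-0.0332082) = 1.2534402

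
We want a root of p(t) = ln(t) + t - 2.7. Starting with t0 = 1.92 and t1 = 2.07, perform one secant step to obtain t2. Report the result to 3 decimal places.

2.005

p(1.92) = -0.12767, p(2.07) = 0.09755
t2 = 2.07000 − 0.09755·(2.07000 − 1.92000) / (0.09755 − (-0.12767)) = 2.07000 − (0.01463)/(0.22522) = 2.00503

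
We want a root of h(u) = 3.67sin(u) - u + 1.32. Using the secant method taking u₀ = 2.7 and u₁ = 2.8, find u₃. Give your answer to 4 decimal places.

h(2.7) = 0.188484, h(2.8) = -0.250593
u₂ = 2.800000 − (-0.250593)·(2.800000 − 2.700000) / (-0.250593 − 0.188484) = 2.800000 − (-0.025059)/(-0.439078) = 2.742927
h(2.742927) = 0.001725
u₃ = 2.742927 − 0.001725·(2.742927 − 2.800000) / (0.001725 − (-0.250593)) = 2.742927 − (-0.000098)/(0.252319) = 2.743318

2.7433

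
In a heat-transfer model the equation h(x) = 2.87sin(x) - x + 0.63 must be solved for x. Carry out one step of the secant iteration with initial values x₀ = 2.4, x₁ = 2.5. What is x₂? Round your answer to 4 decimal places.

h(2.4) = 0.168579, h(2.5) = -0.152385
x₂ = 2.500000 − (-0.152385)·(2.500000 − 2.400000) / (-0.152385 − 0.168579) = 2.500000 − (-0.015238)/(-0.320964) = 2.452523

2.4525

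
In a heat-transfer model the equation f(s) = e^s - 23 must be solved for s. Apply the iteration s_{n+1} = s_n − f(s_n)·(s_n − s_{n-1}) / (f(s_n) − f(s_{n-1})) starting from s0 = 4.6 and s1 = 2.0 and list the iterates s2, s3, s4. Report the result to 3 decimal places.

f(4.6) = 76.48432, f(2.0) = -15.61094
s2 = 2.00000 − (-15.61094)·(2.00000 − 4.60000) / (-15.61094 − 76.48432) = 2.00000 − (40.58845)/(-92.09526) = 2.44072
f(2.44072) = -11.51867
s3 = 2.44072 − (-11.51867)·(2.44072 − 2.00000) / (-11.51867 − (-15.61094)) = 2.44072 − (-5.07654)/(4.09228) = 3.68124
f(3.68124) = 16.69553
s4 = 3.68124 − 16.69553·(3.68124 − 2.44072) / (16.69553 − (-11.51867)) = 3.68124 − (20.71108)/(28.21420) = 2.94717

2.441, 3.681, 2.947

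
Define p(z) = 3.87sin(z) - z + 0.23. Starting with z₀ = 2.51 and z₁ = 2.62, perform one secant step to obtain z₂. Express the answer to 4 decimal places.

2.5112

p(2.51) = 0.004968, p(2.62) = -0.461727
z₂ = 2.620000 − (-0.461727)·(2.620000 − 2.510000) / (-0.461727 − 0.004968) = 2.620000 − (-0.050790)/(-0.466695) = 2.511171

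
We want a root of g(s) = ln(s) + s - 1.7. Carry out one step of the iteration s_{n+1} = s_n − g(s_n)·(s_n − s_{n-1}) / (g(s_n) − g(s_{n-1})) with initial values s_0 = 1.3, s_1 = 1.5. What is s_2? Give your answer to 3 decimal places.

g(1.3) = -0.13764, g(1.5) = 0.20547
s_2 = 1.50000 − 0.20547·(1.50000 − 1.30000) / (0.20547 − (-0.13764)) = 1.50000 − (0.04109)/(0.34310) = 1.38023

1.380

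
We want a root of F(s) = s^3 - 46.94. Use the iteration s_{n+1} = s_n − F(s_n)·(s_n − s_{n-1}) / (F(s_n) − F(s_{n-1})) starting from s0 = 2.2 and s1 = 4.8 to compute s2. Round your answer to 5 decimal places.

3.14412

F(2.2) = -36.2920000, F(4.8) = 63.6520000
s2 = 4.8000000 − 63.6520000·(4.8000000 − 2.2000000) / (63.6520000 − (-36.2920000)) = 4.8000000 − (165.4952000)/(99.9440000) = 3.1441207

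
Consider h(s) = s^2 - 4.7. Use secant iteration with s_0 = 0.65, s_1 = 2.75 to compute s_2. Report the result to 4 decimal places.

1.9081

h(0.65) = -4.277500, h(2.75) = 2.862500
s_2 = 2.750000 − 2.862500·(2.750000 − 0.650000) / (2.862500 − (-4.277500)) = 2.750000 − (6.011250)/(7.140000) = 1.908088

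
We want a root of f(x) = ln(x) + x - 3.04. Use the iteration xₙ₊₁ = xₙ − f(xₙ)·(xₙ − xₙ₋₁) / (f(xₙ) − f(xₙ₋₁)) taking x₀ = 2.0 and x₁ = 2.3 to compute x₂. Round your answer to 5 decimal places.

2.23662

f(2.0) = -0.3468528, f(2.3) = 0.0929091
x₂ = 2.3000000 − 0.0929091·(2.3000000 − 2.0000000) / (0.0929091 − (-0.3468528)) = 2.3000000 − (0.0278727)/(0.4397619) = 2.2366186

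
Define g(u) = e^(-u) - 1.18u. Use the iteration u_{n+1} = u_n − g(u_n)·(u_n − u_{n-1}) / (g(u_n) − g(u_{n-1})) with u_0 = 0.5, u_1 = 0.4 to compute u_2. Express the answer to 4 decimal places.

g(0.5) = 0.016531, g(0.4) = 0.198320
u_2 = 0.400000 − 0.198320·(0.400000 − 0.500000) / (0.198320 − 0.016531) = 0.400000 − (-0.019832)/(0.181789) = 0.509093

0.5091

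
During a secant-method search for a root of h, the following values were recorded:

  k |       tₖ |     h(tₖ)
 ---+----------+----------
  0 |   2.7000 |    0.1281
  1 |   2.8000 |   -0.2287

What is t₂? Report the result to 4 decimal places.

t₂ = 2.8000 − (-0.2287)·(2.8000 − 2.7000) / (-0.2287 − 0.1281)
   = 2.8000 − (-0.022870)/(-0.356800) = 2.735902

2.7359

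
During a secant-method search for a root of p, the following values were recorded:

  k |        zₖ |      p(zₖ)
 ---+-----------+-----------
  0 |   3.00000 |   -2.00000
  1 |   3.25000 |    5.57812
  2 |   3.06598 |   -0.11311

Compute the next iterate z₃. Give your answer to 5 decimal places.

3.06964

z₃ = 3.06598 − (-0.11311)·(3.06598 − 3.25000) / (-0.11311 − 5.57812)
   = 3.06598 − (0.0208145)/(-5.6912300) = 3.0696373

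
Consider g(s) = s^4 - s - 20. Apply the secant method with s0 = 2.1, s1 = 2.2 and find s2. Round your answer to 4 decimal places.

g(2.1) = -2.651900, g(2.2) = 1.225600
s2 = 2.200000 − 1.225600·(2.200000 − 2.100000) / (1.225600 − (-2.651900)) = 2.200000 − (0.122560)/(3.877500) = 2.168392

2.1684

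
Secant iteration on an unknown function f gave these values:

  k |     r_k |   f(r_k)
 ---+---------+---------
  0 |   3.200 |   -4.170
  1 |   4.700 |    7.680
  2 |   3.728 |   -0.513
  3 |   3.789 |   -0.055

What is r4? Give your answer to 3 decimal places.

3.796

r4 = 3.789 − (-0.055)·(3.789 − 3.728) / (-0.055 − (-0.513))
   = 3.789 − (-0.00335)/(0.45800) = 3.79633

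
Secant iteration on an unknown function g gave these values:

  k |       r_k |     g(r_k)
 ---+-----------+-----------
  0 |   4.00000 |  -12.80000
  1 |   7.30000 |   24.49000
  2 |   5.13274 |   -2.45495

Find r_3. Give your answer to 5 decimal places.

r_3 = 5.13274 − (-2.45495)·(5.13274 − 7.30000) / (-2.45495 − 24.49000)
   = 5.13274 − (5.3205149)/(-26.9449500) = 5.3301987

5.33020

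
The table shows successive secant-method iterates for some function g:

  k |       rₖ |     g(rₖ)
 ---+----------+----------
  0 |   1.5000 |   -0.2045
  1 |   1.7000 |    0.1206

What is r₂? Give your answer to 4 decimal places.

1.6258

r₂ = 1.7000 − 0.1206·(1.7000 − 1.5000) / (0.1206 − (-0.2045))
   = 1.7000 − (0.024120)/(0.325100) = 1.625807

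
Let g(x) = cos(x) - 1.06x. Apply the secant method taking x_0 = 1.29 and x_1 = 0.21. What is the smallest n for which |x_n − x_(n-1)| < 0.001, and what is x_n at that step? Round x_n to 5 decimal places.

g(1.29) = -1.0902791, g(0.21) = 0.7554309
x_2 = 0.2100000 − 0.7554309·(-1.0800000)/(1.8457100) = 0.6520333;  |Δ| = 0.4420333
g(0.6520333) = 0.1036963
x_3 = 0.6520333 − 0.1036963·(0.4420333)/(-0.6517347) = 0.7223644;  |Δ| = 0.0703311
g(0.7223644) = -0.0154617
x_4 = 0.7223644 − (-0.0154617)·(0.0703311)/(-0.1191580) = 0.7132384;  |Δ| = 0.0091260
g(0.7132384) = 0.0002143
x_5 = 0.7132384 − 0.0002143·(-0.0091260)/(0.0156760) = 0.7133632;  |Δ| = 0.0001248
|x_5 − x_4| = 0.0001248 < 0.001

n = 5, x_n = 0.71336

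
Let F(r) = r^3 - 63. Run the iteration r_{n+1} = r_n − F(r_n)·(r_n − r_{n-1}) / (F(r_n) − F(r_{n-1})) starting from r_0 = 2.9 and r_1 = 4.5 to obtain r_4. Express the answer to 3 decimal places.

F(2.9) = -38.61100, F(4.5) = 28.12500
r_2 = 4.50000 − 28.12500·(4.50000 − 2.90000) / (28.12500 − (-38.61100)) = 4.50000 − (45.00000)/(66.73600) = 3.82570
F(3.82570) = -7.00707
r_3 = 3.82570 − (-7.00707)·(3.82570 − 4.50000) / (-7.00707 − 28.12500) = 3.82570 − (4.72486)/(-35.13207) = 3.96019
F(3.96019) = -0.89193
r_4 = 3.96019 − (-0.89193)·(3.96019 − 3.82570) / (-0.89193 − (-7.00707)) = 3.96019 − (-0.11995)/(6.11514) = 3.97981

3.980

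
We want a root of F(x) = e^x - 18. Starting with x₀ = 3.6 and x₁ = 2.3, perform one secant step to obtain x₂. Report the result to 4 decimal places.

2.6919

F(3.6) = 18.598234, F(2.3) = -8.025818
x₂ = 2.300000 − (-8.025818)·(2.300000 − 3.600000) / (-8.025818 − 18.598234) = 2.300000 − (10.433563)/(-26.624052) = 2.691885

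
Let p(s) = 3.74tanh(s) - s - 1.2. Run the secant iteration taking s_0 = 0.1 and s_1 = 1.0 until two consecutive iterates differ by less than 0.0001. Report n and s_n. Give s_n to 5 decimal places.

p(0.1) = -0.9272417, p(1.0) = 0.6483621
s_2 = 1.0000000 − 0.6483621·(0.9000000)/(1.5756038) = 0.6296493;  |Δ| = 0.3703507
p(0.6296493) = 0.2565627
s_3 = 0.6296493 − 0.2565627·(-0.3703507)/(-0.3917994) = 0.3871320;  |Δ| = 0.2425174
p(0.3871320) = -0.2075018
s_4 = 0.3871320 − (-0.2075018)·(-0.2425174)/(-0.4640645) = 0.4955712;  |Δ| = 0.1084392
p(0.4955712) = 0.0196938
s_5 = 0.4955712 − 0.0196938·(0.1084392)/(0.2271955) = 0.4861714;  |Δ| = 0.0093997
p(0.4861714) = 0.0012136
s_6 = 0.4861714 − 0.0012136·(-0.0093997)/(-0.0184802) = 0.4855541;  |Δ| = 0.0006173
p(0.4855541) = -0.0000083
s_7 = 0.4855541 − (-0.0000083)·(-0.0006173)/(-0.0012219) = 0.4855584;  |Δ| = 0.0000042
|s_7 − s_6| = 0.0000042 < 0.0001

n = 7, s_n = 0.48556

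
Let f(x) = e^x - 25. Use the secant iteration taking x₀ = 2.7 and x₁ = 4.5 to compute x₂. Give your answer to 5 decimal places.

f(2.7) = -10.1202683, f(4.5) = 65.0171313
x₂ = 4.5000000 − 65.0171313·(4.5000000 − 2.7000000) / (65.0171313 − (-10.1202683)) = 4.5000000 − (117.0308363)/(75.1373996) = 2.9424423

2.94244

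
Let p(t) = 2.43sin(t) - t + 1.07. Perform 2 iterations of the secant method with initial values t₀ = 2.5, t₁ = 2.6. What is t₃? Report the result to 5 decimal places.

2.50822

p(2.5) = 0.0242873, p(2.6) = -0.2773317
t₂ = 2.6000000 − (-0.2773317)·(2.6000000 − 2.5000000) / (-0.2773317 − 0.0242873) = 2.6000000 − (-0.0277332)/(-0.3016190) = 2.5080523
p(2.5080523) = 0.0005119
t₃ = 2.5080523 − 0.0005119·(2.5080523 − 2.6000000) / (0.0005119 − (-0.2773317)) = 2.5080523 − (-0.0000471)/(0.2778436) = 2.5082217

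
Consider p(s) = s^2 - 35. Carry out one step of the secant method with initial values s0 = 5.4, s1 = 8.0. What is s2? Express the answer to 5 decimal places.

5.83582

p(5.4) = -5.8400000, p(8.0) = 29.0000000
s2 = 8.0000000 − 29.0000000·(8.0000000 − 5.4000000) / (29.0000000 − (-5.8400000)) = 8.0000000 − (75.4000000)/(34.8400000) = 5.8358209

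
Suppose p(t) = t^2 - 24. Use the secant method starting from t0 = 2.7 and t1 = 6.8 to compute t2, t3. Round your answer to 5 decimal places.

4.45895, 4.82468

p(2.7) = -16.7100000, p(6.8) = 22.2400000
t2 = 6.8000000 − 22.2400000·(6.8000000 − 2.7000000) / (22.2400000 − (-16.7100000)) = 6.8000000 − (91.1840000)/(38.9500000) = 4.4589474
p(4.4589474) = -4.1177884
t3 = 4.4589474 − (-4.1177884)·(4.4589474 − 6.8000000) / (-4.1177884 − 22.2400000) = 4.4589474 − (9.6399593)/(-26.3577884) = 4.8246821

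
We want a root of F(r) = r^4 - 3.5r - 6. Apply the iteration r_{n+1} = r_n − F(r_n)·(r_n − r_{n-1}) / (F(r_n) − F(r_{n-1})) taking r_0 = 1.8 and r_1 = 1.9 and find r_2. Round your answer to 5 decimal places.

1.88251

F(1.8) = -1.8024000, F(1.9) = 0.3821000
r_2 = 1.9000000 − 0.3821000·(1.9000000 − 1.8000000) / (0.3821000 − (-1.8024000)) = 1.9000000 − (0.0382100)/(2.1845000) = 1.8825086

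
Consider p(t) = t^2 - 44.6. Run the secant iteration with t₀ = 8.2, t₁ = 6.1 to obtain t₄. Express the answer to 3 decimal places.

p(8.2) = 22.64000, p(6.1) = -7.39000
t₂ = 6.10000 − (-7.39000)·(6.10000 − 8.20000) / (-7.39000 − 22.64000) = 6.10000 − (15.51900)/(-30.03000) = 6.61678
p(6.61678) = -0.81818
t₃ = 6.61678 − (-0.81818)·(6.61678 − 6.10000) / (-0.81818 − (-7.39000)) = 6.61678 − (-0.42282)/(6.57182) = 6.68112
p(6.68112) = 0.03739
t₄ = 6.68112 − 0.03739·(6.68112 − 6.61678) / (0.03739 − (-0.81818)) = 6.68112 − (0.00241)/(0.85557) = 6.67831

6.678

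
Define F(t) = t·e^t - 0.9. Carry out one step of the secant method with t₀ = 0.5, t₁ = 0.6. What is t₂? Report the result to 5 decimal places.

0.52813

F(0.5) = -0.0756394, F(0.6) = 0.1932713
t₂ = 0.6000000 − 0.1932713·(0.6000000 − 0.5000000) / (0.1932713 − (-0.0756394)) = 0.6000000 − (0.0193271)/(0.2689106) = 0.5281281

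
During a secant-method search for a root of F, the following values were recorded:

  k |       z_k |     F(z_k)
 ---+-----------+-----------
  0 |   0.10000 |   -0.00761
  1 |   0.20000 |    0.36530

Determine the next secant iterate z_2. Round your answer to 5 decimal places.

0.10204

z_2 = 0.20000 − 0.36530·(0.20000 − 0.10000) / (0.36530 − (-0.00761))
   = 0.20000 − (0.0365300)/(0.3729100) = 0.1020407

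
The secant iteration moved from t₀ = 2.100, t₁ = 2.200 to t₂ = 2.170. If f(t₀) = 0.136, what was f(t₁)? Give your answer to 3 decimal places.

-0.058

The secant line through (2.100, 0.136) and (2.200, f(t₁)) crosses zero at t₂ = 2.170.
So (2.100, 0.136), (2.200, f(t₁)), (2.170, 0) are collinear:
f(t₁) = 0.136 · (2.200 − 2.170) / (2.100 − 2.170) = 0.136 · (0.03000)/(-0.07000) = -0.05829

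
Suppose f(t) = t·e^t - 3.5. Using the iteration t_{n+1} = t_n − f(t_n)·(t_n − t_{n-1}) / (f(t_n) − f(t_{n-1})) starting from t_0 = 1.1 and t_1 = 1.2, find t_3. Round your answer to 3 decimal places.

1.130

f(1.1) = -0.19542, f(1.2) = 0.48414
t_2 = 1.20000 − 0.48414·(1.20000 − 1.10000) / (0.48414 − (-0.19542)) = 1.20000 − (0.04841)/(0.67956) = 1.12876
f(1.12876) = -0.01010
t_3 = 1.12876 − (-0.01010)·(1.12876 − 1.20000) / (-0.01010 − 0.48414) = 1.12876 − (0.00072)/(-0.49424) = 1.13021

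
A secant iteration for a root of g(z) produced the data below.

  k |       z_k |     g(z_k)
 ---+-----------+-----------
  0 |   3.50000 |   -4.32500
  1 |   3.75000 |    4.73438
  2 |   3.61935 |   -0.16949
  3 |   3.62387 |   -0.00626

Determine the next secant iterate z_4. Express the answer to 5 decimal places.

3.62404

z_4 = 3.62387 − (-0.00626)·(3.62387 − 3.61935) / (-0.00626 − (-0.16949))
   = 3.62387 − (-0.0000283)/(0.1632300) = 3.6240433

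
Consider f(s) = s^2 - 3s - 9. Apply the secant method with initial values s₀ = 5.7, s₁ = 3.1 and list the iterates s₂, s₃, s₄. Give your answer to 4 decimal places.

4.5983, 4.9496, 4.8504

f(5.7) = 6.390000, f(3.1) = -8.690000
s₂ = 3.100000 − (-8.690000)·(3.100000 − 5.700000) / (-8.690000 − 6.390000) = 3.100000 − (22.594000)/(-15.080000) = 4.598276
f(4.598276) = -1.650687
s₃ = 4.598276 − (-1.650687)·(4.598276 − 3.100000) / (-1.650687 − (-8.690000)) = 4.598276 − (-2.473184)/(7.039313) = 4.949615
f(4.949615) = 0.649841
s₄ = 4.949615 − 0.649841·(4.949615 − 4.598276) / (0.649841 − (-1.650687)) = 4.949615 − (0.228315)/(2.300528) = 4.850370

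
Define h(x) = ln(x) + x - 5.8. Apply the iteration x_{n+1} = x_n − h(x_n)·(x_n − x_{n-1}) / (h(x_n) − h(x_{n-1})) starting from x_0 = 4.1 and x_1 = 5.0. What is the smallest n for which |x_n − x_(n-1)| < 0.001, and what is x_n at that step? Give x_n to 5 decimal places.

h(4.1) = -0.2890130, h(5.0) = 0.8094379
x_2 = 5.0000000 − 0.8094379·(0.9000000)/(1.0984509) = 4.3367987;  |Δ| = 0.6632013
h(4.3367987) = 0.0039351
x_3 = 4.3367987 − 0.0039351·(-0.6632013)/(-0.8055028) = 4.3335587;  |Δ| = 0.0032399
h(4.3335587) = -0.0000522
x_4 = 4.3335587 − (-0.0000522)·(-0.0032399)/(-0.0039873) = 4.3336011;  |Δ| = 0.0000424
|x_4 − x_3| = 0.0000424 < 0.001

n = 4, x_n = 4.33360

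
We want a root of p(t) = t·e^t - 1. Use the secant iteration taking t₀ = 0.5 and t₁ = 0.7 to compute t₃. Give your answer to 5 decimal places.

p(0.5) = -0.1756394, p(0.7) = 0.4096269
t₂ = 0.7000000 − 0.4096269·(0.7000000 − 0.5000000) / (0.4096269 − (-0.1756394)) = 0.7000000 − (0.0819254)/(0.5852663) = 0.5600203
p(0.5600203) = -0.0195679
t₃ = 0.5600203 − (-0.0195679)·(0.5600203 − 0.7000000) / (-0.0195679 − 0.4096269) = 0.5600203 − (0.0027391)/(-0.4291948) = 0.5664023

0.56640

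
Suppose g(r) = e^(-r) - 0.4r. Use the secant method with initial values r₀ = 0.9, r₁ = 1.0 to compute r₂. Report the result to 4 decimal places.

g(0.9) = 0.046570, g(1.0) = -0.032121
r₂ = 1.000000 − (-0.032121)·(1.000000 − 0.900000) / (-0.032121 − 0.046570) = 1.000000 − (-0.003212)/(-0.078690) = 0.959181

0.9592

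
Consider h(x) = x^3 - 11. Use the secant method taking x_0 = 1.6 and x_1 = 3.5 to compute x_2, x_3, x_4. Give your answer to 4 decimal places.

h(1.6) = -6.904000, h(3.5) = 31.875000
x_2 = 3.500000 − 31.875000·(3.500000 − 1.600000) / (31.875000 − (-6.904000)) = 3.500000 − (60.562500)/(38.779000) = 1.938266
h(1.938266) = -3.718182
x_3 = 1.938266 − (-3.718182)·(1.938266 − 3.500000) / (-3.718182 − 31.875000) = 1.938266 − (5.806813)/(-35.593182) = 2.101410
h(2.101410) = -1.720340
x_4 = 2.101410 − (-1.720340)·(2.101410 − 1.938266) / (-1.720340 − (-3.718182)) = 2.101410 − (-0.280663)/(1.997842) = 2.241893

1.9383, 2.1014, 2.2419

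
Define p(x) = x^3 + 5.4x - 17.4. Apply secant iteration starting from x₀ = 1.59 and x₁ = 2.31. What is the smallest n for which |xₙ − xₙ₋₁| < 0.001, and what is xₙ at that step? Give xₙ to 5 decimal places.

p(1.59) = -4.7943210, p(2.31) = 7.4003910
x₂ = 2.3100000 − 7.4003910·(0.7200000)/(12.1947120) = 1.8730662;  |Δ| = 0.4369338
p(1.8730662) = -0.7140197
x₃ = 1.8730662 − (-0.7140197)·(-0.4369338)/(-8.1144107) = 1.9115138;  |Δ| = 0.0384476
p(1.9115138) = -0.0933740
x₄ = 1.9115138 − (-0.0933740)·(0.0384476)/(0.6206457) = 1.9172981;  |Δ| = 0.0057843
p(1.9172981) = 0.0014588
x₅ = 1.9172981 − 0.0014588·(0.0057843)/(0.0948328) = 1.9172091;  |Δ| = 0.0000890
|x₅ − x₄| = 0.0000890 < 0.001

n = 5, xₙ = 1.91721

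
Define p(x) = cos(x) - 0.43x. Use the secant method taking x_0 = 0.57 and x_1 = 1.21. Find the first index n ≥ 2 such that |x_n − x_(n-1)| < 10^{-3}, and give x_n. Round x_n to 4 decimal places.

p(0.57) = 0.596801, p(1.21) = -0.167281
x_2 = 1.210000 − (-0.167281)·(0.640000)/(-0.764082) = 1.069885;  |Δ| = 0.140115
p(1.069885) = 0.020175
x_3 = 1.069885 − 0.020175·(-0.140115)/(0.187456) = 1.084965;  |Δ| = 0.015080
p(1.084965) = 0.000409
x_4 = 1.084965 − 0.000409·(0.015080)/(-0.019766) = 1.085277;  |Δ| = 0.000312
|x_4 − x_3| = 0.000312 < 10^{-3}

n = 4, x_n = 1.0853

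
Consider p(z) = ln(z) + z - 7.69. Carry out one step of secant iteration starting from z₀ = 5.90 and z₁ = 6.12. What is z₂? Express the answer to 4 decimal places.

p(5.90) = -0.015048, p(6.12) = 0.241562
z₂ = 6.120000 − 0.241562·(6.120000 − 5.900000) / (0.241562 − (-0.015048)) = 6.120000 − (0.053144)/(0.256610) = 5.912901

5.9129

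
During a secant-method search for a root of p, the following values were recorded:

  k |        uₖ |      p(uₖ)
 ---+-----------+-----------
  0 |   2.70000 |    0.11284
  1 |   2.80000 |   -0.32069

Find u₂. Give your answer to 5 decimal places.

u₂ = 2.80000 − (-0.32069)·(2.80000 − 2.70000) / (-0.32069 − 0.11284)
   = 2.80000 − (-0.0320690)/(-0.4335300) = 2.7260282

2.72603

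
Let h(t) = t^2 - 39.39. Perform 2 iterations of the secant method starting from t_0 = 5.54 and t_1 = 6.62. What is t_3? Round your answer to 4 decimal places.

h(5.54) = -8.698400, h(6.62) = 4.434400
t_2 = 6.620000 − 4.434400·(6.620000 − 5.540000) / (4.434400 − (-8.698400)) = 6.620000 − (4.789152)/(13.132800) = 6.255329
h(6.255329) = -0.260860
t_3 = 6.255329 − (-0.260860)·(6.255329 − 6.620000) / (-0.260860 − 4.434400) = 6.255329 − (0.095128)/(-4.695260) = 6.275589

6.2756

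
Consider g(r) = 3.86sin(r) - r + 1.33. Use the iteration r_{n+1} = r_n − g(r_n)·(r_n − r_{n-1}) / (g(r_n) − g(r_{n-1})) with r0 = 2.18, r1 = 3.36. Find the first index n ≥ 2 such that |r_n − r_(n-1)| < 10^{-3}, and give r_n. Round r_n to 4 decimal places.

n = 5, r_n = 2.7616

g(2.18) = 2.315601, g(3.36) = -2.866366
r2 = 3.360000 − (-2.866366)·(1.180000)/(-5.181967) = 2.707292;  |Δ| = 0.652708
g(2.707292) = 0.246904
r3 = 2.707292 − 0.246904·(-0.652708)/(3.113270) = 2.759056;  |Δ| = 0.051764
g(2.759056) = 0.011784
r4 = 2.759056 − 0.011784·(0.051764)/(-0.235120) = 2.761651;  |Δ| = 0.002594
g(2.761651) = -0.000106
r5 = 2.761651 − (-0.000106)·(0.002594)/(-0.011890) = 2.761628;  |Δ| = 0.000023
|r5 − r4| = 0.000023 < 10^{-3}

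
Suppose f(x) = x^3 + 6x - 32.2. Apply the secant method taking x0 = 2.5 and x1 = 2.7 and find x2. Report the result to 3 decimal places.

f(2.5) = -1.57500, f(2.7) = 3.68300
x2 = 2.70000 − 3.68300·(2.70000 − 2.50000) / (3.68300 − (-1.57500)) = 2.70000 − (0.73660)/(5.25800) = 2.55991

2.560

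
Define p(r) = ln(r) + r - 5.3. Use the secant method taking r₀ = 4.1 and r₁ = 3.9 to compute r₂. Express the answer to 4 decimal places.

p(4.1) = 0.210987, p(3.9) = -0.039023
r₂ = 3.900000 − (-0.039023)·(3.900000 − 4.100000) / (-0.039023 − 0.210987) = 3.900000 − (0.007805)/(-0.250010) = 3.931217

3.9312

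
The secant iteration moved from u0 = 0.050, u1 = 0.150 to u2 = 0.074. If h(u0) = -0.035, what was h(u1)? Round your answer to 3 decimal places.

0.111

The secant line through (0.050, -0.035) and (0.150, h(u1)) crosses zero at u2 = 0.074.
So (0.050, -0.035), (0.150, h(u1)), (0.074, 0) are collinear:
h(u1) = -0.035 · (0.150 − 0.074) / (0.050 − 0.074) = -0.035 · (0.07600)/(-0.02400) = 0.11083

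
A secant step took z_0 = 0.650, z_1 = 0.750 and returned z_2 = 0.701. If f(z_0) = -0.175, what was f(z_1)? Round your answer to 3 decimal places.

0.168

The secant line through (0.650, -0.175) and (0.750, f(z_1)) crosses zero at z_2 = 0.701.
So (0.650, -0.175), (0.750, f(z_1)), (0.701, 0) are collinear:
f(z_1) = -0.175 · (0.750 − 0.701) / (0.650 − 0.701) = -0.175 · (0.04900)/(-0.05100) = 0.16814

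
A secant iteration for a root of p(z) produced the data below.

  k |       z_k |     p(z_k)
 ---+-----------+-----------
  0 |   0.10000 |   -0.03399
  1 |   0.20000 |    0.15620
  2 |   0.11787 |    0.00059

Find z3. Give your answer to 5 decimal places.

0.11756

z3 = 0.11787 − 0.00059·(0.11787 − 0.20000) / (0.00059 − 0.15620)
   = 0.11787 − (-0.0000485)/(-0.1556100) = 0.1175586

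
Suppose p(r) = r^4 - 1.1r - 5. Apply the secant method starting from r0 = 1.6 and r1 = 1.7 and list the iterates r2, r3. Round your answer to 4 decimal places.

1.6122, 1.6132

p(1.6) = -0.206400, p(1.7) = 1.482100
r2 = 1.700000 − 1.482100·(1.700000 − 1.600000) / (1.482100 − (-0.206400)) = 1.700000 − (0.148210)/(1.688500) = 1.612224
p(1.612224) = -0.017264
r3 = 1.612224 − (-0.017264)·(1.612224 − 1.700000) / (-0.017264 − 1.482100) = 1.612224 − (0.001515)/(-1.499364) = 1.613235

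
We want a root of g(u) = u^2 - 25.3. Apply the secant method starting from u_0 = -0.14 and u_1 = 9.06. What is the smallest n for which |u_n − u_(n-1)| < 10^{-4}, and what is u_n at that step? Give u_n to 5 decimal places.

g(-0.14) = -25.2804000, g(9.06) = 56.7836000
u_2 = 9.0600000 − 56.7836000·(9.2000000)/(82.0640000) = 2.6941256;  |Δ| = 6.3658744
g(2.6941256) = -18.0416875
u_3 = 2.6941256 − (-18.0416875)·(-6.3658744)/(-74.8252875) = 4.2290494;  |Δ| = 1.5349238
g(4.2290494) = -7.4151412
u_4 = 4.2290494 − (-7.4151412)·(1.5349238)/(10.6265462) = 5.3001102;  |Δ| = 1.0710608
g(5.3001102) = 2.7911679
u_5 = 5.3001102 − 2.7911679·(1.0710608)/(10.2063092) = 5.0072021;  |Δ| = 0.2929081
g(5.0072021) = -0.2279272
u_6 = 5.0072021 − (-0.2279272)·(-0.2929081)/(-3.0190952) = 5.0293152;  |Δ| = 0.0221132
g(5.0293152) = -0.0059881
u_7 = 5.0293152 − (-0.0059881)·(0.0221132)/(0.2219391) = 5.0299119;  |Δ| = 0.0005966
g(5.0299119) = 0.0000135
u_8 = 5.0299119 − 0.0000135·(0.0005966)/(0.0060017) = 5.0299105;  |Δ| = 0.0000013
|u_8 − u_7| = 0.0000013 < 10^{-4}

n = 8, u_n = 5.02991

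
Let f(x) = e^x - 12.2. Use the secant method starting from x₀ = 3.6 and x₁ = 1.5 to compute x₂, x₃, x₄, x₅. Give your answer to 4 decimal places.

2.0047, 2.8240, 2.4201, 2.4889

f(3.6) = 24.398234, f(1.5) = -7.718311
x₂ = 1.500000 − (-7.718311)·(1.500000 − 3.600000) / (-7.718311 − 24.398234) = 1.500000 − (16.208453)/(-32.116545) = 2.004676
f(2.004676) = -4.776311
x₃ = 2.004676 − (-4.776311)·(2.004676 − 1.500000) / (-4.776311 − (-7.718311)) = 2.004676 − (-2.410490)/(2.942000) = 2.824013
f(2.824013) = 4.644317
x₄ = 2.824013 − 4.644317·(2.824013 − 2.004676) / (4.644317 − (-4.776311)) = 2.824013 − (3.805262)/(9.420628) = 2.420085
f(2.420085) = -0.953189
x₅ = 2.420085 − (-0.953189)·(2.420085 − 2.824013) / (-0.953189 − 4.644317) = 2.420085 − (0.385020)/(-5.597505) = 2.488869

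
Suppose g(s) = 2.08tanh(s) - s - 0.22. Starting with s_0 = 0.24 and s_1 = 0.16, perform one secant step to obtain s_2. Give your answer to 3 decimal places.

g(0.24) = 0.02983, g(0.16) = -0.05001
s_2 = 0.16000 − (-0.05001)·(0.16000 − 0.24000) / (-0.05001 − 0.02983) = 0.16000 − (0.00400)/(-0.07984) = 0.21011

0.210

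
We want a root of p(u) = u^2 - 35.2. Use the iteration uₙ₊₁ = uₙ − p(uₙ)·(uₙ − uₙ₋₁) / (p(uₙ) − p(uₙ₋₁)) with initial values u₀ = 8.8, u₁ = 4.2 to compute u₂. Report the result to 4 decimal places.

5.5508

p(8.8) = 42.240000, p(4.2) = -17.560000
u₂ = 4.200000 − (-17.560000)·(4.200000 − 8.800000) / (-17.560000 − 42.240000) = 4.200000 − (80.776000)/(-59.800000) = 5.550769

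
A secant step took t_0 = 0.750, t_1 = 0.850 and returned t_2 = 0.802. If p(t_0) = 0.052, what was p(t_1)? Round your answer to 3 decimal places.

The secant line through (0.750, 0.052) and (0.850, p(t_1)) crosses zero at t_2 = 0.802.
So (0.750, 0.052), (0.850, p(t_1)), (0.802, 0) are collinear:
p(t_1) = 0.052 · (0.850 − 0.802) / (0.750 − 0.802) = 0.052 · (0.04800)/(-0.05200) = -0.04800

-0.048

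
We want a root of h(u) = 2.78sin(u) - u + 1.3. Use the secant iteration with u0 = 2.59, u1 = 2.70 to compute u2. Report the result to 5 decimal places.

2.63846

h(2.59) = 0.1668433, h(2.70) = -0.2118839
u2 = 2.7000000 − (-0.2118839)·(2.7000000 − 2.5900000) / (-0.2118839 − 0.1668433) = 2.7000000 − (-0.0233072)/(-0.3787272) = 2.6384590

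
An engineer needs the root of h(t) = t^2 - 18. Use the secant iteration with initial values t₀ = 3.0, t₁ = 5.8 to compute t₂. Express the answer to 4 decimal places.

h(3.0) = -9.000000, h(5.8) = 15.640000
t₂ = 5.800000 − 15.640000·(5.800000 − 3.000000) / (15.640000 − (-9.000000)) = 5.800000 − (43.792000)/(24.640000) = 4.022727

4.0227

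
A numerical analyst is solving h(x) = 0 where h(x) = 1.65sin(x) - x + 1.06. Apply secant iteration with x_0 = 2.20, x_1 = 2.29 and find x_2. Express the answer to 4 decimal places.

h(2.20) = 0.194019, h(2.29) = 0.011345
x_2 = 2.290000 − 0.011345·(2.290000 − 2.200000) / (0.011345 − 0.194019) = 2.290000 − (0.001021)/(-0.182674) = 2.295590

2.2956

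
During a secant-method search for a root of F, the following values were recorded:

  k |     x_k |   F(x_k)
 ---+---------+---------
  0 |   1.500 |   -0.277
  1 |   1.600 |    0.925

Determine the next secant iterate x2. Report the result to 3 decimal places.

1.523

x2 = 1.600 − 0.925·(1.600 − 1.500) / (0.925 − (-0.277))
   = 1.600 − (0.09250)/(1.20200) = 1.52304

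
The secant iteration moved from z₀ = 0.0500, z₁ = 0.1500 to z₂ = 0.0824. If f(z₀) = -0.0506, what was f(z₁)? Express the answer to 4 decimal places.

0.1056

The secant line through (0.0500, -0.0506) and (0.1500, f(z₁)) crosses zero at z₂ = 0.0824.
So (0.0500, -0.0506), (0.1500, f(z₁)), (0.0824, 0) are collinear:
f(z₁) = -0.0506 · (0.1500 − 0.0824) / (0.0500 − 0.0824) = -0.0506 · (0.067600)/(-0.032400) = 0.105573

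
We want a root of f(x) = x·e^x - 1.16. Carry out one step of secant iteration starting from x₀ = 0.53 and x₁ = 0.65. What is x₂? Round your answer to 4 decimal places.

f(0.53) = -0.259566, f(0.65) = 0.085102
x₂ = 0.650000 − 0.085102·(0.650000 − 0.530000) / (0.085102 − (-0.259566)) = 0.650000 − (0.010212)/(0.344667) = 0.620371

0.6204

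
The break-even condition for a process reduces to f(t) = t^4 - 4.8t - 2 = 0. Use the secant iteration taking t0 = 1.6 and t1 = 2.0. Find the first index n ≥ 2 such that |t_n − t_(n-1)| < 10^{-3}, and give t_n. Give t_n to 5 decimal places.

n = 5, t_n = 1.80762

f(1.6) = -3.1264000, f(2.0) = 4.4000000
t2 = 2.0000000 − 4.4000000·(0.4000000)/(7.5264000) = 1.7661565;  |Δ| = 0.2338435
f(1.7661565) = -0.7474646
t3 = 1.7661565 − (-0.7474646)·(-0.2338435)/(-5.1474646) = 1.8001129;  |Δ| = 0.0339565
f(1.8001129) = -0.1403072
t4 = 1.8001129 − (-0.1403072)·(0.0339565)/(0.6071573) = 1.8079599;  |Δ| = 0.0078470
f(1.8079599) = 0.0063163
t5 = 1.8079599 − 0.0063163·(0.0078470)/(0.1466236) = 1.8076219;  |Δ| = 0.0003380
|t5 − t4| = 0.0003380 < 10^{-3}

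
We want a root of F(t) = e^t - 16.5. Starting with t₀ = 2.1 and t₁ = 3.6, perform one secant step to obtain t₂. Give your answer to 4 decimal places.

2.5397

F(2.1) = -8.333830, F(3.6) = 20.098234
t₂ = 3.600000 − 20.098234·(3.600000 − 2.100000) / (20.098234 − (-8.333830)) = 3.600000 − (30.147352)/(28.432065) = 2.539671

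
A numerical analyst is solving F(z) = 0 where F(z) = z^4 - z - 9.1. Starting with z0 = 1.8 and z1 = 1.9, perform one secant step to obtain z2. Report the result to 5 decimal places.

1.81653

F(1.8) = -0.4024000, F(1.9) = 2.0321000
z2 = 1.9000000 − 2.0321000·(1.9000000 − 1.8000000) / (2.0321000 − (-0.4024000)) = 1.9000000 − (0.2032100)/(2.4345000) = 1.8165291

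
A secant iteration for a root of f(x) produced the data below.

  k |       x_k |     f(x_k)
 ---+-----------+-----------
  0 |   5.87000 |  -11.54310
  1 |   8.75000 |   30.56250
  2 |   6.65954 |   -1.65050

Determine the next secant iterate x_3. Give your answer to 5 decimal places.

x_3 = 6.65954 − (-1.65050)·(6.65954 − 8.75000) / (-1.65050 − 30.56250)
   = 6.65954 − (3.4503042)/(-32.2130000) = 6.7666491

6.76665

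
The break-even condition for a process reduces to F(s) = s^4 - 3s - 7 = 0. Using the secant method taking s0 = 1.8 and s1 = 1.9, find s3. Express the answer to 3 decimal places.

F(1.8) = -1.90240, F(1.9) = 0.33210
s2 = 1.90000 − 0.33210·(1.90000 − 1.80000) / (0.33210 − (-1.90240)) = 1.90000 − (0.03321)/(2.23450) = 1.88514
F(1.88514) = -0.02632
s3 = 1.88514 − (-0.02632)·(1.88514 − 1.90000) / (-0.02632 − 0.33210) = 1.88514 − (0.00039)/(-0.35842) = 1.88623

1.886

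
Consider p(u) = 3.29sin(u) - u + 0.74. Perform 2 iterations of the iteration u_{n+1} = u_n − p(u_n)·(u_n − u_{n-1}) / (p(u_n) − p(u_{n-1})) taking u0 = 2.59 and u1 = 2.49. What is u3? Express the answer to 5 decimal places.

2.55664

p(2.59) = -0.1258941, p(2.49) = 0.2452321
u2 = 2.4900000 − 0.2452321·(2.4900000 − 2.5900000) / (0.2452321 − (-0.1258941)) = 2.4900000 − (-0.0245232)/(0.3711262) = 2.5560778
p(2.5560778) = 0.0020701
u3 = 2.5560778 − 0.0020701·(2.5560778 − 2.4900000) / (0.0020701 − 0.2452321) = 2.5560778 − (0.0001368)/(-0.2431620) = 2.5566403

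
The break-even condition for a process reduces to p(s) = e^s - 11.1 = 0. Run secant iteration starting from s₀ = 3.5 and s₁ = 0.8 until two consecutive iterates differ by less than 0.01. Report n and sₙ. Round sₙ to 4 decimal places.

n = 8, sₙ = 2.4069

p(3.5) = 22.015452, p(0.8) = -8.874459
s₂ = 0.800000 − (-8.874459)·(-2.700000)/(-30.889911) = 1.575691;  |Δ| = 0.775691
p(1.575691) = -6.265917
s₃ = 1.575691 − (-6.265917)·(0.775691)/(2.608542) = 3.438962;  |Δ| = 1.863270
p(3.438962) = 20.054587
s₄ = 3.438962 − 20.054587·(1.863270)/(26.320504) = 2.019266;  |Δ| = 1.419696
p(2.019266) = -3.567209
s₅ = 2.019266 − (-3.567209)·(-1.419696)/(-23.621797) = 2.233659;  |Δ| = 0.214393
p(2.233659) = -1.766045
s₆ = 2.233659 − (-1.766045)·(0.214393)/(1.801164) = 2.443872;  |Δ| = 0.210213
p(2.443872) = 0.417548
s₇ = 2.443872 − 0.417548·(0.210213)/(2.183594) = 2.403675;  |Δ| = 0.040197
p(2.403675) = -0.036242
s₈ = 2.403675 − (-0.036242)·(-0.040197)/(-0.453790) = 2.406885;  |Δ| = 0.003210
|s₈ − s₇| = 0.003210 < 0.01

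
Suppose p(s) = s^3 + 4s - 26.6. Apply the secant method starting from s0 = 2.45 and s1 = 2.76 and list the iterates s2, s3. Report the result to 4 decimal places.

p(2.45) = -2.093875, p(2.76) = 5.464576
s2 = 2.760000 − 5.464576·(2.760000 − 2.450000) / (5.464576 − (-2.093875)) = 2.760000 − (1.694019)/(7.558451) = 2.535878
p(2.535878) = -0.149086
s3 = 2.535878 − (-0.149086)·(2.535878 − 2.760000) / (-0.149086 − 5.464576) = 2.535878 − (0.033413)/(-5.613662) = 2.541830

2.5359, 2.5418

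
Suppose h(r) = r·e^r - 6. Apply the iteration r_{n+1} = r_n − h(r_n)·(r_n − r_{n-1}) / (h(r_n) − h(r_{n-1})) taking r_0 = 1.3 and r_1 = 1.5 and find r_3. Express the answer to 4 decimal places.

1.4321

h(1.3) = -1.229914, h(1.5) = 0.722534
r_2 = 1.500000 − 0.722534·(1.500000 − 1.300000) / (0.722534 − (-1.229914)) = 1.500000 − (0.144507)/(1.952448) = 1.425987
h(1.425987) = -0.065095
r_3 = 1.425987 − (-0.065095)·(1.425987 − 1.500000) / (-0.065095 − 0.722534) = 1.425987 − (0.004818)/(-0.787629) = 1.432104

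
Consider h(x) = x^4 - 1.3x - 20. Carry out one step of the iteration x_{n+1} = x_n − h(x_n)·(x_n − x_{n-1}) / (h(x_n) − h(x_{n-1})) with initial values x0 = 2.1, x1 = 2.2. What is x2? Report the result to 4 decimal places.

h(2.1) = -3.281900, h(2.2) = 0.565600
x2 = 2.200000 − 0.565600·(2.200000 − 2.100000) / (0.565600 − (-3.281900)) = 2.200000 − (0.056560)/(3.847500) = 2.185300

2.1853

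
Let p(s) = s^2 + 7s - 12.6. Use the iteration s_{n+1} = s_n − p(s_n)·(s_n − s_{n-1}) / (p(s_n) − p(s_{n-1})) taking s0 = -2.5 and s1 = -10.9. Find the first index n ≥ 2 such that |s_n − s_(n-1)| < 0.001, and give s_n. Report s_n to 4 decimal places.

n = 7, s_n = -8.4850

p(-2.5) = -23.850000, p(-10.9) = 29.910000
s2 = -10.900000 − 29.910000·(-8.400000)/(53.760000) = -6.226562;  |Δ| = 4.673438
p(-6.226562) = -17.415857
s3 = -6.226562 − (-17.415857)·(4.673438)/(-47.325857) = -7.946382;  |Δ| = 1.719819
p(-7.946382) = -5.079690
s4 = -7.946382 − (-5.079690)·(-1.719819)/(12.336167) = -8.654555;  |Δ| = 0.708174
p(-8.654555) = 1.719440
s5 = -8.654555 − 1.719440·(-0.708174)/(6.799130) = -8.475464;  |Δ| = 0.179091
p(-8.475464) = -0.094754
s6 = -8.475464 − (-0.094754)·(0.179091)/(-1.814194) = -8.484818;  |Δ| = 0.009354
p(-8.484818) = -0.001588
s7 = -8.484818 − (-0.001588)·(-0.009354)/(0.093166) = -8.484978;  |Δ| = 0.000159
|s7 − s6| = 0.000159 < 0.001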